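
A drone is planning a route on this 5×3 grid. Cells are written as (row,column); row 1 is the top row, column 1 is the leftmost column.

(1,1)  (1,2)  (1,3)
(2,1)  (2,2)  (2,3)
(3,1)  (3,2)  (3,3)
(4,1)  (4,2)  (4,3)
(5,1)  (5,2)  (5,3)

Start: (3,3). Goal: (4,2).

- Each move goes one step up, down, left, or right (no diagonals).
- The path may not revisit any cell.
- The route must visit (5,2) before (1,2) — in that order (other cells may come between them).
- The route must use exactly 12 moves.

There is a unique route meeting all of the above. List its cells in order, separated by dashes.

The waypoints must appear in the order (5,2), (1,2), with no cell reused.
Route from (3,3): 2× down (reaching (5,3)), 2× left (reaching (5,1)), 4× up (reaching (1,1)), right to (1,2), 3× down (reaching (4,2)) — 12 moves in all.
Check: order respected ((5,2) at step 3, (1,2) at step 9); 12 moves as required.

(3,3) - (4,3) - (5,3) - (5,2) - (5,1) - (4,1) - (3,1) - (2,1) - (1,1) - (1,2) - (2,2) - (3,2) - (4,2)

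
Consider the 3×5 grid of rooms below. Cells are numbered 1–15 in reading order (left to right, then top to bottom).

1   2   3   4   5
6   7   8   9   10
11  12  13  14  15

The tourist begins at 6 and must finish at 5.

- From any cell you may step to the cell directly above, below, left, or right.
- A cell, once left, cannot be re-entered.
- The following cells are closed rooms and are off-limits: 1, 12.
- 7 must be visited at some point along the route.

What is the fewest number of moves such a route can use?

Any route passes through 7 somewhere between 6 and 5. Summing Manhattan distances along the two legs (6 → 7 → 5) gives a lower bound of 1 + 4 = 5 moves.
A route of 5 moves achieves this: 6 → 7 → 2 → 3 → 4 → 5.
Since 5 matches the lower bound, it is optimal.

5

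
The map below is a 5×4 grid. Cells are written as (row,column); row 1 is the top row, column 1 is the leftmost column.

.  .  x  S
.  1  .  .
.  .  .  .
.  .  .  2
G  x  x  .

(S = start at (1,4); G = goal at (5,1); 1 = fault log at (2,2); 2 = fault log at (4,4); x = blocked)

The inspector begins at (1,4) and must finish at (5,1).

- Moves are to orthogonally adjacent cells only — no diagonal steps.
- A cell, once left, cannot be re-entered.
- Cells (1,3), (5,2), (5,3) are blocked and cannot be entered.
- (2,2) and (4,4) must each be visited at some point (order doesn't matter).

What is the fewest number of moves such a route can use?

11

Any route passes through (2,2) and (4,4) in some order between (1,4) and (5,1). Summing Manhattan distances along each leg and taking the cheapest ordering ((1,4) → (2,2) → (4,4) → (5,1)) gives a lower bound of 3 + 4 + 4 = 11 moves.
A route of 11 moves achieves this: (1,4) → (2,4) → (3,4) → (4,4) → (4,3) → (3,3) → (2,3) → (2,2) → (3,2) → (4,2) → (4,1) → (5,1).
Since 11 matches the lower bound, it is optimal.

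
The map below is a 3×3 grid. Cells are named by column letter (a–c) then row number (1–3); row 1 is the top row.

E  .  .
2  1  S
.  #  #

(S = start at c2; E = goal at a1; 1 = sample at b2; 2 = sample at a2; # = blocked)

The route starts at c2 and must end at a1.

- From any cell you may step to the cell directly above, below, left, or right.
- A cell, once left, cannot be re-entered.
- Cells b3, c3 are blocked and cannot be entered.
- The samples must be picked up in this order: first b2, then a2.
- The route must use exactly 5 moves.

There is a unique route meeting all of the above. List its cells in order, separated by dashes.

The waypoints must appear in the order b2, a2, with no cell reused.
Route from c2: up to c1, left to b1, down to b2, left to a2, up to a1 — 5 moves in all.
Check: order respected (1 at step 3, 2 at step 4); 5 moves as required.

c2 - c1 - b1 - b2 - a2 - a1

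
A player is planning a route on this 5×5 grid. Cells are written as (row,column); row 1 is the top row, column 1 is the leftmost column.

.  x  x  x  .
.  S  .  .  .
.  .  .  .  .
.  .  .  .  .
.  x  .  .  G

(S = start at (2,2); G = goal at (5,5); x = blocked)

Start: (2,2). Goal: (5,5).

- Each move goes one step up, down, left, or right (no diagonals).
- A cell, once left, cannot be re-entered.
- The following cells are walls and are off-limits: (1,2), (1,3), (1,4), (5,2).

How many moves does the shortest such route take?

6

The Manhattan distance from (2,2) to (5,5) is |2−5| + |2−5| = 6, so at least 6 moves are needed.
A route of 6 moves achieves this: (2,2) → (3,2) → (4,2) → (4,3) → (5,3) → (5,4) → (5,5).
Since 6 matches the lower bound, it is optimal.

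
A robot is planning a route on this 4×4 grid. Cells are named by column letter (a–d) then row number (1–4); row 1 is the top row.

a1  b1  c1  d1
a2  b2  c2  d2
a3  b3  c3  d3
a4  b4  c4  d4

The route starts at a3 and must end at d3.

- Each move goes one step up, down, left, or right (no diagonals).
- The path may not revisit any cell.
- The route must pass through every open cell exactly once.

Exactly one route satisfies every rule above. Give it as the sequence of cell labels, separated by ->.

a3 -> a4 -> b4 -> b3 -> b2 -> a2 -> a1 -> b1 -> c1 -> d1 -> d2 -> c2 -> c3 -> c4 -> d4 -> d3

Need to visit all 16 open cells exactly once, starting at a3 and ending at d3.
Cell d1 has only two open neighbours (d2 and c1), so the path must pass straight through it: one of those is the cell it's entered from and the other is where it exits.
Route from a3: down to a4, right to b4, 2× up (reaching b2), left to a2, up to a1, 3× right (reaching d1), down to d2, left to c2, 2× down (reaching c4), right to d4, up to d3 — 15 moves in all.
Check: all 16 open cells covered.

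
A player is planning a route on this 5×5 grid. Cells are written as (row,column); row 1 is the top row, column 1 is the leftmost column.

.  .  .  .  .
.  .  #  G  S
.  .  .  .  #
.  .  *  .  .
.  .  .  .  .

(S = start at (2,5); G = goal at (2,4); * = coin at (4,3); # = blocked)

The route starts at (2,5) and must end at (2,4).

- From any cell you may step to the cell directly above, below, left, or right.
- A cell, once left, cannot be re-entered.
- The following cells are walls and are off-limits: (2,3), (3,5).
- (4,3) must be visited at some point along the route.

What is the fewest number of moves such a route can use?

11

Any route passes through (4,3) somewhere between (2,5) and (2,4). Summing Manhattan distances along the two legs ((2,5) → (4,3) → (2,4)) gives a lower bound of 4 + 3 = 7 moves.
The shortest route satisfying every rule uses 11 moves: (2,5) → (1,5) → (1,4) → (1,3) → (1,2) → (2,2) → (3,2) → (4,2) → (4,3) → (3,3) → (3,4) → (2,4).
The no-revisit rule (legs can't share cells) pushes the minimum above the 7-move bound; an exhaustive check rules out every length from 7 to 10 (on a 4-connected grid the length of any start-to-goal walk has the same parity as the Manhattan bound, so only lengths 7, 9, 11, … need checking), leaving 11 as the minimum.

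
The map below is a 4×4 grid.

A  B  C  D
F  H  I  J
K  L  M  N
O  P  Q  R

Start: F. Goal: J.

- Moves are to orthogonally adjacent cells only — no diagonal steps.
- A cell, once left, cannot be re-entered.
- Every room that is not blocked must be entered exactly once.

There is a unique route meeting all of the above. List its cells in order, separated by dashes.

Need to visit all 16 open cells exactly once, starting at F and ending at J.
Cell A has only two open neighbours (F and B), so the path must pass straight through it: one of those is the cell it's entered from and the other is where it exits.
Route from F: up to A, right to B, 2× down (reaching L), left to K, down to O, 3× right (reaching R), up to N, left to M, 2× up (reaching C), right to D, down to J — 15 moves in all.
Check: all 16 open cells covered.

F - A - B - H - L - K - O - P - Q - R - N - M - I - C - D - J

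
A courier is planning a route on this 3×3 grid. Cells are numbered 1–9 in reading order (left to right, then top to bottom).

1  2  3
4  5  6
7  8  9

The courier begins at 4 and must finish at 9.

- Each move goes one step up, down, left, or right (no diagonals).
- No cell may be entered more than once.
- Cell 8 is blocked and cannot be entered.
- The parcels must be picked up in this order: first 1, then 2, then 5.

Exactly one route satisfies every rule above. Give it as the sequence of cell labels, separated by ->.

4 -> 1 -> 2 -> 5 -> 6 -> 9

The waypoints must appear in the order 1, 2, 5, with no cell reused.
Route from 4: up 1 to 1, right 1 to 2, down 1 to 5, right 1 to 6, down 1 to 9 — 5 moves in all.
Check: order respected (1 at step 1, 2 at step 2, 5 at step 3).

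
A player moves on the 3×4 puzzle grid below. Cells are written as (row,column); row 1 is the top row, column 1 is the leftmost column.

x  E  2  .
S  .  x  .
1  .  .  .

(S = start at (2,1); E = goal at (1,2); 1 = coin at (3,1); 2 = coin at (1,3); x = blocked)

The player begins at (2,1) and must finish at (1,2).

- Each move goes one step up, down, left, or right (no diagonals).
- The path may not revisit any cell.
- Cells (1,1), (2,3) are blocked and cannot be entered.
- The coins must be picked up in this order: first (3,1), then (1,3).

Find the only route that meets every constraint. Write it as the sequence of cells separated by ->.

The waypoints must appear in the order (3,1), (1,3), with no cell reused.
Route from (2,1): down 1 to (3,1), right 3 to (3,4), up 2 to (1,4), left 2 to (1,2) — 8 moves in all.
Check: order respected (1 at step 1, 2 at step 7).

(2,1) -> (3,1) -> (3,2) -> (3,3) -> (3,4) -> (2,4) -> (1,4) -> (1,3) -> (1,2)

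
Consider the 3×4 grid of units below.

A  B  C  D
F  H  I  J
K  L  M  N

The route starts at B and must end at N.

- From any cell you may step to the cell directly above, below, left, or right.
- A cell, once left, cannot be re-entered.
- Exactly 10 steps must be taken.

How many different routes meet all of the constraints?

5

Need simple routes of exactly 10 moves from B to N (Manhattan distance 4, so 3 moves are spent on a detour and 3 undoing it).
Enumerating: B H F K L M I C D J N | B A F K L H I C D J N | B A F K L M I C D J N | B A F H L M I C D J N | B C D J I H F K L M N.
That gives 5 routes.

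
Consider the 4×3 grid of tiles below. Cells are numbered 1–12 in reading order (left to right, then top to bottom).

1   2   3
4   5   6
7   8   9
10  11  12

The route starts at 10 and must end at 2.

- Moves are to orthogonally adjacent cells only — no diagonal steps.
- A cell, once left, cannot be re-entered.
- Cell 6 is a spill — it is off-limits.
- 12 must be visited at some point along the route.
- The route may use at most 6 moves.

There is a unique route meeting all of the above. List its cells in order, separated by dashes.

10 - 11 - 12 - 9 - 8 - 5 - 2

Any route must reach 12 and still end at 2 within 6 moves, so the order of the required stops is forced.
Route from 10: 2× right (reaching 12), up to 9, left to 8, 2× up (reaching 2) — 6 moves in all.
Check: all required cells visited; 6 ≤ 6 moves.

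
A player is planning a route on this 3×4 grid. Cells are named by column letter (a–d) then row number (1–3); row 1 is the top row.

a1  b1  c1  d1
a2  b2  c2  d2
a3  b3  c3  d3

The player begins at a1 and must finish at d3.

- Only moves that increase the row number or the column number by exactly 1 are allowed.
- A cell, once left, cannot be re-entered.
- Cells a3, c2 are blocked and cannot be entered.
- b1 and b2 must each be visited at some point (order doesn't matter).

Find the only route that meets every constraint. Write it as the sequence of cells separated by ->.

a1 -> b1 -> b2 -> b3 -> c3 -> d3

Moves only go right or down, so the column and row indices never decrease.
Route from a1: right 1 to b1, down 2 to b3, right 2 to d3 — 5 moves in all.
Check: all required cells visited.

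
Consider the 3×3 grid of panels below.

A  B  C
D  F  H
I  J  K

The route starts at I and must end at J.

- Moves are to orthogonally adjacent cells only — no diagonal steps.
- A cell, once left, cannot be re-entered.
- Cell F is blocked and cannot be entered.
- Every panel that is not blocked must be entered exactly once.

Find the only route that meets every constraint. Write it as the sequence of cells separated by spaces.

I D A B C H K J

Need to visit all 8 open cells exactly once, starting at I and ending at J.
Cell D has only two open neighbours (A and I), so the path must pass straight through it: one of those is the cell it's entered from and the other is where it exits.
Route from I: up 2 to A, right 2 to C, down 2 to K, left 1 to J — 7 moves in all.
Check: all 8 open cells covered.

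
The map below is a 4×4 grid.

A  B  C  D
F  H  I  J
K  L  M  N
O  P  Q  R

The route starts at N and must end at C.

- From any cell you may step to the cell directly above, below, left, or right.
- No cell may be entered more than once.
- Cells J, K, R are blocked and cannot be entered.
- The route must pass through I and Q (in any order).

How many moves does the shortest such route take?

7

Any route passes through I and Q in some order between N and C. Summing Manhattan distances along each leg and taking the cheapest ordering (N → Q → I → C) gives a lower bound of 2 + 2 + 1 = 5 moves.
The shortest route satisfying every rule uses 7 moves: N → M → Q → P → L → H → I → C.
The bound of 5 isn't tight here; checking systematically, no route of length 5 through 6 satisfies every constraint, so 7 is the minimum.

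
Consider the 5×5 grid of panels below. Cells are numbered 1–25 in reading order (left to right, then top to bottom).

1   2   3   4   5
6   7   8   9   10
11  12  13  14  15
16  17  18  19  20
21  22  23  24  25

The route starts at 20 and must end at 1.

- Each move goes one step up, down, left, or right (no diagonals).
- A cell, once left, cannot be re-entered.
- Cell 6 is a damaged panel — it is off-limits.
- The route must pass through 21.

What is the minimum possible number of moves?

11

Any route passes through 21 somewhere between 20 and 1. Summing Manhattan distances along the two legs (20 → 21 → 1) gives a lower bound of 5 + 4 = 9 moves.
That bound ignores the blocked cells. Measuring each leg by the fewest moves that actually steer around them (20→21: 5; 21→1: 6) raises the lower bound to 11.
A route of 11 moves exists: 20 → 25 → 24 → 23 → 22 → 21 → 16 → 11 → 12 → 7 → 2 → 1.
Since 11 matches that lower bound, it is optimal.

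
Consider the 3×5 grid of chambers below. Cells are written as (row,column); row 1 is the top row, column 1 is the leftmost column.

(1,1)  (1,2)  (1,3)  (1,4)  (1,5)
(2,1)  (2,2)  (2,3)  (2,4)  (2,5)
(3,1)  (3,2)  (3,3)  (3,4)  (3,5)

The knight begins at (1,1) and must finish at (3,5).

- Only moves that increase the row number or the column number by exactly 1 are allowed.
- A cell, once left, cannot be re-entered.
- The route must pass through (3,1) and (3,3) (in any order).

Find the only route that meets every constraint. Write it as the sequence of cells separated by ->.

Moves only go right or down, so the column and row indices never decrease.
Route from (1,1): down 2 to (3,1), right 4 to (3,5) — 6 moves in all.
Check: all required cells visited.

(1,1) -> (2,1) -> (3,1) -> (3,2) -> (3,3) -> (3,4) -> (3,5)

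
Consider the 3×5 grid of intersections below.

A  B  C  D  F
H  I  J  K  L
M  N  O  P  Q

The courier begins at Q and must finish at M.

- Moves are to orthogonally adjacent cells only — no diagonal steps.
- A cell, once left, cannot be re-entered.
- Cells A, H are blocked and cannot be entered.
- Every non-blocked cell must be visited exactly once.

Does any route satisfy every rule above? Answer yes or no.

One route that works: Q → L → F → D → K → P → O → J → C → B → I → N → M.

yes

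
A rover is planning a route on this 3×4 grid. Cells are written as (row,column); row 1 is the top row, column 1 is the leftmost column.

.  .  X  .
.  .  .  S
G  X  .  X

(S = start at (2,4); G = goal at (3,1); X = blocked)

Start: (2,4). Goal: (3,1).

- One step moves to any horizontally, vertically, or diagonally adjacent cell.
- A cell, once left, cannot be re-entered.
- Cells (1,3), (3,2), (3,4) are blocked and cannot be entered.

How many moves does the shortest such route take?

3

With diagonal moves allowed, the Chebyshev distance max(|Δrow|,|Δcol|) from (2,4) to (3,1) is 3, so at least 3 moves are needed.
A route of 3 moves achieves this: (2,4) → (2,3) → (2,2) → (3,1).
Since 3 matches the lower bound, it is optimal.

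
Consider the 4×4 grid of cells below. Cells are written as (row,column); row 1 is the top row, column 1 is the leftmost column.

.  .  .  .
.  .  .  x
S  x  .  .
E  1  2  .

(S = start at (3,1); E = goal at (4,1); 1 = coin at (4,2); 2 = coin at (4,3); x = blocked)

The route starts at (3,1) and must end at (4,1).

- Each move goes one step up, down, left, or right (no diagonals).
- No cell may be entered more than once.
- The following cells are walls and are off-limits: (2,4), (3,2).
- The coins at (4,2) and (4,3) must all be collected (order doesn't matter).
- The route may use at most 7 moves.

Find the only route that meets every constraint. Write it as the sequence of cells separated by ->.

The 7-move cap with required stops at (4,2), (4,3) leaves no slack for detours.
Route from (3,1): up 1 to (2,1), right 2 to (2,3), down 2 to (4,3), left 2 to (4,1) — 7 moves in all.
Check: all required cells visited; 7 ≤ 7 moves.

(3,1) -> (2,1) -> (2,2) -> (2,3) -> (3,3) -> (4,3) -> (4,2) -> (4,1)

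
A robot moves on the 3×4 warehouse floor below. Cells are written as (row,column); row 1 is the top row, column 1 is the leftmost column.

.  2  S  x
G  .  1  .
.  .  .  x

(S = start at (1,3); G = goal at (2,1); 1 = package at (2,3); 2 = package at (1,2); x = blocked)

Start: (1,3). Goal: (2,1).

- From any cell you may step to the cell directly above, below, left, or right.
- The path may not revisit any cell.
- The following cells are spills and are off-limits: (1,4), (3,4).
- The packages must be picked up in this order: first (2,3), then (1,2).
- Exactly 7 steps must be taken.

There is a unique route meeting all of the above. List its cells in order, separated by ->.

(1,3) -> (2,3) -> (3,3) -> (3,2) -> (2,2) -> (1,2) -> (1,1) -> (2,1)

The waypoints must appear in the order (2,3), (1,2), with no cell reused.
Route from (1,3): 2× down (reaching (3,3)), left to (3,2), 2× up (reaching (1,2)), left to (1,1), down to (2,1) — 7 moves in all.
Check: order respected (1 at step 1, 2 at step 5); 7 moves as required.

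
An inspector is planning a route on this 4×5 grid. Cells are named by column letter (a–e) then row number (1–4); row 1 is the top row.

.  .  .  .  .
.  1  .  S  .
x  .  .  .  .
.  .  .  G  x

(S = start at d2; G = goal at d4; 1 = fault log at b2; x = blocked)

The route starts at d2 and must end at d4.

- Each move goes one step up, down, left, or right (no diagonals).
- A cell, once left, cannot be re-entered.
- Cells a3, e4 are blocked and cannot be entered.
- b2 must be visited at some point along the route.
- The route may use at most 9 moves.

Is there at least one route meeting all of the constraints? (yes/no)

One route that works: d2 → c2 → b2 → b3 → b4 → c4 → d4.

yes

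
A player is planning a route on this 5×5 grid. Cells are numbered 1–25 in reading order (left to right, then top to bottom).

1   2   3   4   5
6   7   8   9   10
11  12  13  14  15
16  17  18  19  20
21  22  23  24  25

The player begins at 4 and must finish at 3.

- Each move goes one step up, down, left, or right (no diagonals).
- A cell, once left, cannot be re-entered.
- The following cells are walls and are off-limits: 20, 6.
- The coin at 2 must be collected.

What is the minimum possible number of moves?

Any route passes through 2 somewhere between 4 and 3. Summing Manhattan distances along the two legs (4 → 2 → 3) gives a lower bound of 2 + 1 = 3 moves.
The shortest route satisfying every rule uses 5 moves: 4 → 9 → 8 → 7 → 2 → 3.
The no-revisit rule (legs can't share cells) pushes the minimum above the 3-move bound; an exhaustive check rules out every length from 3 to 4, leaving 5 as the minimum.

5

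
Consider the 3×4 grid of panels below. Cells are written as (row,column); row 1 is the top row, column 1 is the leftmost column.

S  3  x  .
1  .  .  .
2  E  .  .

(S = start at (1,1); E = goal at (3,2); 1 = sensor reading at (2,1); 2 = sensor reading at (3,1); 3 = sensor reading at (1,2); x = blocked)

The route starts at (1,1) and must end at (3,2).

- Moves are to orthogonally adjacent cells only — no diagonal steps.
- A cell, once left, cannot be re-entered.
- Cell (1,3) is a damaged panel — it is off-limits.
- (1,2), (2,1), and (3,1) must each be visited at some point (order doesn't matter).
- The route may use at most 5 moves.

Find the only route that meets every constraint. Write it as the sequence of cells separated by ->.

(1,1) -> (1,2) -> (2,2) -> (2,1) -> (3,1) -> (3,2)

The budget equals the shortest possible length, so every move has to be on a shortest route through the required cells.
Route from (1,1): right to (1,2), down to (2,2), left to (2,1), down to (3,1), right to (3,2) — 5 moves in all.
Check: all required cells visited; 5 ≤ 5 moves.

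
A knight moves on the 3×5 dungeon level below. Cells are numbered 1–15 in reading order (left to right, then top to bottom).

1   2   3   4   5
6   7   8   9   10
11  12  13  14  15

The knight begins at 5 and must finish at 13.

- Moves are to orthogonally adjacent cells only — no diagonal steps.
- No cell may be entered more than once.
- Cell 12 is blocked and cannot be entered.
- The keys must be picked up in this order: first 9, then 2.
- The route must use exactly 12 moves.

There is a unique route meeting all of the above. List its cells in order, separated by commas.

The waypoints must appear in the order 9, 2, with no cell reused.
Route from 5: down 2 to 15, left 1 to 14, up 2 to 4, left 3 to 1, down 1 to 6, right 2 to 8, down 1 to 13 — 12 moves in all.
Check: order respected (9 at step 4, 2 at step 7); 12 moves as required.

5, 10, 15, 14, 9, 4, 3, 2, 1, 6, 7, 8, 13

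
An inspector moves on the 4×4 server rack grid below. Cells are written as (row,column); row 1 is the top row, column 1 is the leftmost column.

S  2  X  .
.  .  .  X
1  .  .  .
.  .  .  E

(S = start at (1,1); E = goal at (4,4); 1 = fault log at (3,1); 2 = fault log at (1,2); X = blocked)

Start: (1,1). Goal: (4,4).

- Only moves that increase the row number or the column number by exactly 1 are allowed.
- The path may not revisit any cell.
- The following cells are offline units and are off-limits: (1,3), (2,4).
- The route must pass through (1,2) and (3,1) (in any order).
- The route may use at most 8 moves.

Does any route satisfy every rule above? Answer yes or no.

no

(3,1) is below but to the left of (1,2): going (1,2) → (3,1) would need a leftward move and (3,1) → (1,2) an upward move, so no right/down-only route can visit both required cells.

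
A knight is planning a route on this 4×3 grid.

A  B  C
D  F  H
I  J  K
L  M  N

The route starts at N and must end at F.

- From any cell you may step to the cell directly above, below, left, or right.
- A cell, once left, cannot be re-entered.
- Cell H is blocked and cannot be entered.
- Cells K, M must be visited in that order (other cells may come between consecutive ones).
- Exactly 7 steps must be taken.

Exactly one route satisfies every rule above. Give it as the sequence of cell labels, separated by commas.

N, K, J, M, L, I, D, F

The waypoints must appear in the order K, M, with no cell reused.
Route from N: up to K, left to J, down to M, left to L, 2× up (reaching D), right to F — 7 moves in all.
Check: order respected (K at step 1, M at step 3); 7 moves as required.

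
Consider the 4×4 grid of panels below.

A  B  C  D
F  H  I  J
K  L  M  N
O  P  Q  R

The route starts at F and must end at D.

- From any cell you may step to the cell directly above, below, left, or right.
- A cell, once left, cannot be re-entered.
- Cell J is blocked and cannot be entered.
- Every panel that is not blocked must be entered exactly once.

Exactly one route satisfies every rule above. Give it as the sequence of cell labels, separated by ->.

F -> A -> B -> H -> L -> K -> O -> P -> Q -> R -> N -> M -> I -> C -> D

Need to visit all 15 open cells exactly once, starting at F and ending at D.
Route from F: up 1 to A, right 1 to B, down 2 to L, left 1 to K, down 1 to O, right 3 to R, up 1 to N, left 1 to M, up 2 to C, right 1 to D — 14 moves in all.
Check: all 15 open cells covered.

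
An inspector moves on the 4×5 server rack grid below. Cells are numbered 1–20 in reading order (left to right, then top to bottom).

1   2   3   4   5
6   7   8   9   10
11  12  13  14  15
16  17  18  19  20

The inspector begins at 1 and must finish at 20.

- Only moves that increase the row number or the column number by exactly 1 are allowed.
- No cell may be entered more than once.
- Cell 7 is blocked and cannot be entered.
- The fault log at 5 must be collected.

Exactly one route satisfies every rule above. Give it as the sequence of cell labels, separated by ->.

Moves only go right or down, so the column and row indices never decrease.
Route from 1: right 4 to 5, down 3 to 20 — 7 moves in all.
Check: all required cells visited.

1 -> 2 -> 3 -> 4 -> 5 -> 10 -> 15 -> 20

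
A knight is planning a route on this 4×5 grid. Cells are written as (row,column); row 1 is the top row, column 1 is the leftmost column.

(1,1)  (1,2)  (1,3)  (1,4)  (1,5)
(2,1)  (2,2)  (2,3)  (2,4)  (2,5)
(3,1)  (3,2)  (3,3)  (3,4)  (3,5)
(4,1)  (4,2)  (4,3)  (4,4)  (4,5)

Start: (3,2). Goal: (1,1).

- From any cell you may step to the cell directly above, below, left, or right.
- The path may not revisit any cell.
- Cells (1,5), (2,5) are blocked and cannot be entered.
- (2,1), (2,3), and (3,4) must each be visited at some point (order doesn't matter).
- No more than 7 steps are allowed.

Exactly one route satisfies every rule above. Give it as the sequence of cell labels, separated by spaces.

The 7-move cap with required stops at (2,1), (2,3), (3,4) leaves no slack for detours.
Route from (3,2): 2× right (reaching (3,4)), up to (2,4), 3× left (reaching (2,1)), up to (1,1) — 7 moves in all.
Check: all required cells visited; 7 ≤ 7 moves.

(3,2) (3,3) (3,4) (2,4) (2,3) (2,2) (2,1) (1,1)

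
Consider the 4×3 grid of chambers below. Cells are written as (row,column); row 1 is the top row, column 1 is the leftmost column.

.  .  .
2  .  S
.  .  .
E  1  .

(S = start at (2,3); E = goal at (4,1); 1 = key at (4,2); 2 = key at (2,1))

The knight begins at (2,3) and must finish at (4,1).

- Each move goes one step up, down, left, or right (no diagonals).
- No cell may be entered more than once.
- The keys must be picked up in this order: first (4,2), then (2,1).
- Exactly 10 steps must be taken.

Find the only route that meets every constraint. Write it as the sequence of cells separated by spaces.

The waypoints must appear in the order (4,2), (2,1), with no cell reused.
Route from (2,3): down 2 to (4,3), left 1 to (4,2), up 3 to (1,2), left 1 to (1,1), down 3 to (4,1) — 10 moves in all.
Check: order respected (1 at step 3, 2 at step 8); 10 moves as required.

(2,3) (3,3) (4,3) (4,2) (3,2) (2,2) (1,2) (1,1) (2,1) (3,1) (4,1)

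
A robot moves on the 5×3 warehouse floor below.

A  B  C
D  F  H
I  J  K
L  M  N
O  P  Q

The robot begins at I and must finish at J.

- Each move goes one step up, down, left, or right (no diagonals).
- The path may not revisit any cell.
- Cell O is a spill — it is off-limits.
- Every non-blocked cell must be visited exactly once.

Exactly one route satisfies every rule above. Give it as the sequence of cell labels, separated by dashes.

Need to visit all 14 open cells exactly once, starting at I and ending at J.
Cell L has only two open neighbours (I and M), so the path must pass straight through it: one of those is the cell it's entered from and the other is where it exits.
Route from I: down to L, right to M, down to P, right to Q, 4× up (reaching C), 2× left (reaching A), down to D, right to F, down to J — 13 moves in all.
Check: all 14 open cells covered.

I - L - M - P - Q - N - K - H - C - B - A - D - F - J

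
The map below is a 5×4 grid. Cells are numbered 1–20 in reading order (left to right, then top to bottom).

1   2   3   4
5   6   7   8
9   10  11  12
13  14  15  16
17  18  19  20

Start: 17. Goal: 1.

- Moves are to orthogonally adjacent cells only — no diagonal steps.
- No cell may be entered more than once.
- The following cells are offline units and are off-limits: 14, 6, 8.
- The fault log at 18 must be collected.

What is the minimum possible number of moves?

8

Any route passes through 18 somewhere between 17 and 1. Summing Manhattan distances along the two legs (17 → 18 → 1) gives a lower bound of 1 + 5 = 6 moves.
The shortest route satisfying every rule uses 8 moves: 17 → 18 → 19 → 15 → 11 → 7 → 3 → 2 → 1.
The bound of 6 isn't tight here; checking systematically, no route of length 6 through 7 satisfies every constraint, so 8 is the minimum.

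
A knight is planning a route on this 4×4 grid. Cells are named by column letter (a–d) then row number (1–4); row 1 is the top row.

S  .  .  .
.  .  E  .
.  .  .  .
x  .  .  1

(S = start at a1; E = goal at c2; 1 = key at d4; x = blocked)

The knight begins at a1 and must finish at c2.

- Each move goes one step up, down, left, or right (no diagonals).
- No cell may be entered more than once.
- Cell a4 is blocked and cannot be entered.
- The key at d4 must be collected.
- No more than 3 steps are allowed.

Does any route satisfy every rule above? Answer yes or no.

Even ignoring the no-revisit rule, getting from a1 to c2 via d4 needs at least 6 + 3 = 9 moves (Manhattan distance per leg), which exceeds the 3-move limit.

no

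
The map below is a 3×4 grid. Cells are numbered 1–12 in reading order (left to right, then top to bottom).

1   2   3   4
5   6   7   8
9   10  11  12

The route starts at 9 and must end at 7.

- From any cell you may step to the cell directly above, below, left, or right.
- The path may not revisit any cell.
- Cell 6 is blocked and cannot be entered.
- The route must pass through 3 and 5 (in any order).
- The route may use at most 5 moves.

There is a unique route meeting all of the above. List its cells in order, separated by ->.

9 -> 5 -> 1 -> 2 -> 3 -> 7

Any route must reach 3 and 5 and still end at 7 within 5 moves, so the order of the required stops is forced.
Route from 9: 2× up (reaching 1), 2× right (reaching 3), down to 7 — 5 moves in all.
Check: all required cells visited; 5 ≤ 5 moves.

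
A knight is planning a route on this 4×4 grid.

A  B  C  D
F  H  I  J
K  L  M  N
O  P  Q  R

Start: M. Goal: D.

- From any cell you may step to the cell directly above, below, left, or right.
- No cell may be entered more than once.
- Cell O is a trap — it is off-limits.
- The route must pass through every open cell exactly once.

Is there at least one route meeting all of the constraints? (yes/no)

Colour the cells like a checkerboard: each orthogonal step flips colour, so a Hamiltonian route alternates colours. Here there are 8 cells of one colour and 7 of the other, with start on the opposite colour to the goal — the counts and endpoints can't be arranged into an alternating sequence of length 15, so no Hamiltonian route exists.

no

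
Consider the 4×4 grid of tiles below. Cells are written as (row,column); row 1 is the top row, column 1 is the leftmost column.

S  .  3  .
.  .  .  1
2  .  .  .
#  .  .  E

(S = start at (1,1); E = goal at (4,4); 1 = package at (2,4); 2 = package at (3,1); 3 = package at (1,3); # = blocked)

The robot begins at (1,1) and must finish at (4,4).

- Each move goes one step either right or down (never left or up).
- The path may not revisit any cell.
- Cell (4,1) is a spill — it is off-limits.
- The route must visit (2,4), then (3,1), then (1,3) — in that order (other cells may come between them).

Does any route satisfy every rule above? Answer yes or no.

no

(3,1) lies to the left of (2,4), so going from (2,4) to (3,1) would need a leftward move — but moves only go right/down, so (2,4) cannot be visited before (3,1).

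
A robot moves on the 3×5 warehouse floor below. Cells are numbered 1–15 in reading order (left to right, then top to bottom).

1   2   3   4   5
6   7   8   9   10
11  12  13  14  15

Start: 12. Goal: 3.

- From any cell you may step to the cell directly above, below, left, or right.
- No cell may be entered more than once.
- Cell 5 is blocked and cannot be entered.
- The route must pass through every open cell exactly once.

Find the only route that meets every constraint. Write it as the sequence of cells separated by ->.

12 -> 11 -> 6 -> 1 -> 2 -> 7 -> 8 -> 13 -> 14 -> 15 -> 10 -> 9 -> 4 -> 3

Need to visit all 14 open cells exactly once, starting at 12 and ending at 3.
Cell 4 has only two open neighbours (9 and 3), so the path must pass straight through it: one of those is the cell it's entered from and the other is where it exits.
Route from 12: left 1 to 11, up 2 to 1, right 1 to 2, down 1 to 7, right 1 to 8, down 1 to 13, right 2 to 15, up 1 to 10, left 1 to 9, up 1 to 4, left 1 to 3 — 13 moves in all.
Check: all 14 open cells covered.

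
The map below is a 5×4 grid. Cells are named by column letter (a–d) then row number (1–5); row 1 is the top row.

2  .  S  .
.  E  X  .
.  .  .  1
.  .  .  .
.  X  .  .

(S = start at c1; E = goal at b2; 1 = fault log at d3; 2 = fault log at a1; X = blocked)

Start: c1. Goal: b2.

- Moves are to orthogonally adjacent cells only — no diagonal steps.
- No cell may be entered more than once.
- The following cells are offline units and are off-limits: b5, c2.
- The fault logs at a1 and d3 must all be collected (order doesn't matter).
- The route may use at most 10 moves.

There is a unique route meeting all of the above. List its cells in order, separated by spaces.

c1 d1 d2 d3 c3 b3 a3 a2 a1 b1 b2

The budget equals the shortest possible length, so every move has to be on a shortest route through the required cells.
Route from c1: right to d1, 2× down (reaching d3), 3× left (reaching a3), 2× up (reaching a1), right to b1, down to b2 — 10 moves in all.
Check: all required cells visited; 10 ≤ 10 moves.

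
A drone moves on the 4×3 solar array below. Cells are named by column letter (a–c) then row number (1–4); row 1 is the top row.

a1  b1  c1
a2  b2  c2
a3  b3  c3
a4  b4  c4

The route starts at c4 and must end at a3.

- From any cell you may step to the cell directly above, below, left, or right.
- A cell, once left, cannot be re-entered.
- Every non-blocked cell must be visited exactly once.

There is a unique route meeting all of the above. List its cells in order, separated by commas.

Need to visit all 12 open cells exactly once, starting at c4 and ending at a3.
Cell a4 has only two open neighbours (a3 and b4), so the path must pass straight through it: one of those is the cell it's entered from and the other is where it exits.
Route from c4: up 3 to c1, left 2 to a1, down 1 to a2, right 1 to b2, down 2 to b4, left 1 to a4, up 1 to a3 — 11 moves in all.
Check: all 12 open cells covered.

c4, c3, c2, c1, b1, a1, a2, b2, b3, b4, a4, a3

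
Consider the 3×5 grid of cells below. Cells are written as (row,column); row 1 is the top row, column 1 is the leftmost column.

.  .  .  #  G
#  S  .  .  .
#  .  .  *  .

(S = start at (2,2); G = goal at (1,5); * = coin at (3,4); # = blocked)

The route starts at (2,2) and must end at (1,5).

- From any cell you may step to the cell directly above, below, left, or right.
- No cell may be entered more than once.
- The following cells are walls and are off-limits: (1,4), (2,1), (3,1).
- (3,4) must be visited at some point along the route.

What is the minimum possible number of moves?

Any route passes through (3,4) somewhere between (2,2) and (1,5). Summing Manhattan distances along the two legs ((2,2) → (3,4) → (1,5)) gives a lower bound of 3 + 3 = 6 moves.
A route of 6 moves achieves this: (2,2) → (3,2) → (3,3) → (3,4) → (2,4) → (2,5) → (1,5).
Since 6 matches the lower bound, it is optimal.

6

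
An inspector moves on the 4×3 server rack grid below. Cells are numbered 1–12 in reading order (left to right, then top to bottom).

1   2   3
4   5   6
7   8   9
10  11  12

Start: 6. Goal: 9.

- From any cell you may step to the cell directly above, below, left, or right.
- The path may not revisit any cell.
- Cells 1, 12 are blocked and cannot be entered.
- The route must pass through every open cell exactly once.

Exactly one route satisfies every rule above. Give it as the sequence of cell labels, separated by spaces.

Need to visit all 10 open cells exactly once, starting at 6 and ending at 9.
Cell 11 has only two open neighbours (8 and 10), so the path must pass straight through it: one of those is the cell it's entered from and the other is where it exits.
Route from 6: up 1 to 3, left 1 to 2, down 1 to 5, left 1 to 4, down 2 to 10, right 1 to 11, up 1 to 8, right 1 to 9 — 9 moves in all.
Check: all 10 open cells covered.

6 3 2 5 4 7 10 11 8 9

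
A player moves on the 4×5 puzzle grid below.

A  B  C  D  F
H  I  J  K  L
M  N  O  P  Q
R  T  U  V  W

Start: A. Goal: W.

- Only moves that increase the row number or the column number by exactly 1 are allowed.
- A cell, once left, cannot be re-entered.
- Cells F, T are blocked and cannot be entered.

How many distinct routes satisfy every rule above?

A right/down-only route from A to W makes exactly 3 down-moves and 4 right-moves in some order.
With no other constraints that would be C(7,3) = 35 routes.
Subtract routes through each blocked cell (inclusion–exclusion for overlaps): − through F: 1 − through T: 4 → 30.
That gives 30 routes.

30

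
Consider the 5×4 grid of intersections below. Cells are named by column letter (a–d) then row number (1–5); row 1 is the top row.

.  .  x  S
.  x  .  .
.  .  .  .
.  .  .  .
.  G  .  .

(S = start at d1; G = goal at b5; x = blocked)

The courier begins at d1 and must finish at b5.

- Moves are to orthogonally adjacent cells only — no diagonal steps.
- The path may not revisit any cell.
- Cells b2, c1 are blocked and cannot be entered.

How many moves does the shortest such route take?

The Manhattan distance from d1 to b5 is |1−5| + |4−2| = 6, so at least 6 moves are needed.
A route of 6 moves achieves this: d1 → d2 → d3 → d4 → d5 → c5 → b5.
Since 6 matches the lower bound, it is optimal.

6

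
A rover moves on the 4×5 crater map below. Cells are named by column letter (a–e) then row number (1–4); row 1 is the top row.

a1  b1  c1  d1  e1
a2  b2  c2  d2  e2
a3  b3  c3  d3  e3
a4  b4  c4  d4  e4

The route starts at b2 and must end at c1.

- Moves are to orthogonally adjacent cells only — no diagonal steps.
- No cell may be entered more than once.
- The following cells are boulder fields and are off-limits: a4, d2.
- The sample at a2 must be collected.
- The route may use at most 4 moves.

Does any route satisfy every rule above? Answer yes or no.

yes

One route that works: b2 → a2 → a1 → b1 → c1.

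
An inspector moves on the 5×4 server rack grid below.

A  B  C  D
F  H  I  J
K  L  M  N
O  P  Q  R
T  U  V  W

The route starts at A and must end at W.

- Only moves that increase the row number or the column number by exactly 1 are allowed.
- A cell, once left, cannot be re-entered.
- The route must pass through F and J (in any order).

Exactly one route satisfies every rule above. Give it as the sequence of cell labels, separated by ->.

Moves only go right or down, so the column and row indices never decrease.
Route from A: down to F, 3× right (reaching J), 3× down (reaching W) — 7 moves in all.
Check: all required cells visited.

A -> F -> H -> I -> J -> N -> R -> W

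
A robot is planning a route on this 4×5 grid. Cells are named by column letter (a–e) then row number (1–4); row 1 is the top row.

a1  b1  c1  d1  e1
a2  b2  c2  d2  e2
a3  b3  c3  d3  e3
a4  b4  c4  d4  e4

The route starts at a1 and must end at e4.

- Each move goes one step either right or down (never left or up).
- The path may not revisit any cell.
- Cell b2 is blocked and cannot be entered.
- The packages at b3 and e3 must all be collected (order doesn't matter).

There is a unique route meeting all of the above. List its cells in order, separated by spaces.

a1 a2 a3 b3 c3 d3 e3 e4

Moves only go right or down, so the column and row indices never decrease.
Route from a1: 2× down (reaching a3), 4× right (reaching e3), down to e4 — 7 moves in all.
Check: all required cells visited.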